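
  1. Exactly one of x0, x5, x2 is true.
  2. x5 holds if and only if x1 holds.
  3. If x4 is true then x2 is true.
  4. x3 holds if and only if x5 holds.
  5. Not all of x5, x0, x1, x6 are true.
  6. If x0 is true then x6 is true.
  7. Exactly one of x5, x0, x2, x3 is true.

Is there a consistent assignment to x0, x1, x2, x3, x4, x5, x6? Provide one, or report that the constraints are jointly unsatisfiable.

x0 = False; x1 = False; x2 = True; x3 = False; x4 = True; x5 = False; x6 = False

  (1) {x0, x5, x2}: 1 true — exactly one ✓
  (2) x5=F, x1=F — same ✓
  (3) x4=T ⇒ x2: T ✓
  (4) x3=F, x5=F — same ✓
  (5) {x5, x0, x1, x6}: 0/4 true — not all ✓
  (6) x0=F ⇒ x6: vacuous ✓
  (7) {x5, x0, x2, x3}: 1 true — exactly one ✓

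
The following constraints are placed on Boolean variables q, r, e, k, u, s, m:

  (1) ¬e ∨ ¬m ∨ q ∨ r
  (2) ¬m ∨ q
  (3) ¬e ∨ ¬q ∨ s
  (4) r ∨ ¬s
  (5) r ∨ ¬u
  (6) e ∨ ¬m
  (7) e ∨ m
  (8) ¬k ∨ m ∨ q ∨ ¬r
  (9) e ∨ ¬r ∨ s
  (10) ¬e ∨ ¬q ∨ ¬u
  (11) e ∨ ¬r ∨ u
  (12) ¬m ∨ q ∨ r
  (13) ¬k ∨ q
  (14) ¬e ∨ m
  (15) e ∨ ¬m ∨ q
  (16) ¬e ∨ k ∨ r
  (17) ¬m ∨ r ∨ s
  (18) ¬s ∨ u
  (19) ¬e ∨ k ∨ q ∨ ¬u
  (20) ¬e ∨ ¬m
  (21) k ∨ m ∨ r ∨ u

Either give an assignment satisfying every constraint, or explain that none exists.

Case e = True:
  (¬e ∨ m) forces m = True.
  Clause (¬e ∨ ¬m) is falsified — contradiction.
Case e = False:
  (e ∨ ¬m) forces m = False.
  Clause (e ∨ m) is falsified — contradiction.
Both cases fail, so the formula is unsatisfiable.

The formula is unsatisfiable.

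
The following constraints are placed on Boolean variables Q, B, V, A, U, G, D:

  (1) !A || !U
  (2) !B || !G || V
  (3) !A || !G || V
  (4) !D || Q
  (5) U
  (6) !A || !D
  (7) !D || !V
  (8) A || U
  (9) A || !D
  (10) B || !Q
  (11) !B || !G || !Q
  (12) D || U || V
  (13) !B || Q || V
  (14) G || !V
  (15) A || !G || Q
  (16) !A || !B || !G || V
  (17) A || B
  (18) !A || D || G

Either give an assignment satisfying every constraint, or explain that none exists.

Unit clause (U) forces U = True.
In (!A || !U) only !A is left, so A = False.
In (A || !D) only !D is left, so D = False.
In (A || B) only B is left, so B = True.
Try Q = False:
  (!B || Q || V) forces V = True.
  (G || !V) forces G = True.
  clause (A || !G || Q) is falsified — backtrack.
So Q = True.
  then (!B || !G || !Q) forces G = False.
  then (G || !V) forces V = False.
All clauses satisfied.

Q=T, B=T, V=F, A=F, U=T, G=F, D=F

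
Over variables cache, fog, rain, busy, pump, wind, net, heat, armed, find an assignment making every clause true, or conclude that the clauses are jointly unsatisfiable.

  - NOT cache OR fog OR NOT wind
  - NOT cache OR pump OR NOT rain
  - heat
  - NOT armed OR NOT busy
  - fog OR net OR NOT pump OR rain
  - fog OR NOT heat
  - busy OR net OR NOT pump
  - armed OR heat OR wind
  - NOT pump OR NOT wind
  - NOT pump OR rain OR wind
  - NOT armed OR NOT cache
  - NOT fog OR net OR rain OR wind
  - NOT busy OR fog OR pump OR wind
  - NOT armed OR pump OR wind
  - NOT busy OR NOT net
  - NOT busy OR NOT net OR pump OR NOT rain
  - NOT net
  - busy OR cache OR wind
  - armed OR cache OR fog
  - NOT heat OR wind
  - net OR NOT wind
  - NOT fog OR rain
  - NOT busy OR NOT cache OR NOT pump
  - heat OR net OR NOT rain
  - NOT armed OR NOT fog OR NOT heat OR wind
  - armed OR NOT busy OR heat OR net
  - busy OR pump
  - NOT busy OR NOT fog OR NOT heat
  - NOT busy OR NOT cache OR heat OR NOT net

No satisfying assignment exists.

Case net = True:
  Clause (NOT net) is falsified — contradiction.
Case net = False:
  (heat) forces heat = True.
  (fog OR NOT heat) forces fog = True.
  (NOT heat OR wind) forces wind = True.
  Clause (net OR NOT wind) is falsified — contradiction.
Both cases fail, so the formula is unsatisfiable.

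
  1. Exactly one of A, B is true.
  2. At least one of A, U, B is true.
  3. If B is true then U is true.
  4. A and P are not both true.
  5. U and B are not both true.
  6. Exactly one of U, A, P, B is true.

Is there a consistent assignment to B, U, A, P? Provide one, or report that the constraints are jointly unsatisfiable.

B = False, U = False, A = True, P = False

  (1) {A, B}: 1 true — exactly one ✓
  (2) {A, U, B}: 1 true — at least one ✓
  (3) B=F ⇒ U: vacuous ✓
  (4) A=T, P=F — not both ✓
  (5) U=F, B=F — not both ✓
  (6) {U, A, P, B}: 1 true — exactly one ✓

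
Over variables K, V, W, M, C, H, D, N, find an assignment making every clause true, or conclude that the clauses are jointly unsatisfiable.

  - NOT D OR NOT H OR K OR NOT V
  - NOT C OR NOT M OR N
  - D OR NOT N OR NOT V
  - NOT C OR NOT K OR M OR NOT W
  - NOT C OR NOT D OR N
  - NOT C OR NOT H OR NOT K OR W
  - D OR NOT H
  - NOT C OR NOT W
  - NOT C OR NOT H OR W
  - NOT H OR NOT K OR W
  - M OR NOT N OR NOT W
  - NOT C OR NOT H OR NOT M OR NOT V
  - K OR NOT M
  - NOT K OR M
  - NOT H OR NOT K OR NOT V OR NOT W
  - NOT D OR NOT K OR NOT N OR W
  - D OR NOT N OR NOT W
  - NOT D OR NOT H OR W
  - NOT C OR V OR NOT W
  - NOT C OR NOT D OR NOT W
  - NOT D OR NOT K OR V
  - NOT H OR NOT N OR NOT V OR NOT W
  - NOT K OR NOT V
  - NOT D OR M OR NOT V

Set K = True.
  then (NOT K OR M) forces M = True.
  then (NOT K OR NOT V) forces V = False.
  then (NOT D OR NOT K OR V) forces D = False.
  then (D OR NOT H) forces H = False.
Set W = False.
Set C = False.
Set N = False.
All clauses satisfied.

K=T; V=F; W=F; M=T; C=F; H=F; D=F; N=F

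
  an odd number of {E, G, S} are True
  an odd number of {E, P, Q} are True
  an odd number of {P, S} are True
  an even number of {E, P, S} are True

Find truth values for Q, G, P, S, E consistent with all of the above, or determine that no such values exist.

Q: True; G: False; P: True; S: False; E: True

{E, G, S}: 1 true → odd ✓
{E, P, Q}: 3 true → odd ✓
{P, S}: 1 true → odd ✓
{E, P, S}: 2 true → even ✓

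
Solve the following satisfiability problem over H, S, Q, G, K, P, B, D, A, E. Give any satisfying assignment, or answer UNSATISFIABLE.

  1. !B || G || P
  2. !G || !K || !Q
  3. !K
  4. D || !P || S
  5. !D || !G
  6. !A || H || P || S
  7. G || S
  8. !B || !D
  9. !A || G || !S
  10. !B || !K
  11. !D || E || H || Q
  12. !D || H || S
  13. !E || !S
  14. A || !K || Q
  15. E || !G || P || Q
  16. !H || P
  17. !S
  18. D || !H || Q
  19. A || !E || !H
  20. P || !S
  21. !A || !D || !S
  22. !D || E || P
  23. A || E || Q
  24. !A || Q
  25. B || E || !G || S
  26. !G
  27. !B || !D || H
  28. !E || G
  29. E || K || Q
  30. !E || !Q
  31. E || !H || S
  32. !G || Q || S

Unsatisfiable

Case S = True:
  Clause (!S) is falsified — contradiction.
Case S = False:
  (!K) forces K = False.
  (G || S) forces G = True.
  Clause (!G) is falsified — contradiction.
Both cases fail, so the formula is unsatisfiable.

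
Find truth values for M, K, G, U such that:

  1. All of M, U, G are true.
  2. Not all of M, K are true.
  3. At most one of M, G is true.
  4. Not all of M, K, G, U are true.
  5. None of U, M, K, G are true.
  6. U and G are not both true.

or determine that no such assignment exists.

Case M = True:
  Constraint (5) is violated (M=T) — contradiction.
Case M = False:
  Constraint (1) is violated (M=F) — contradiction.
Both cases fail — unsatisfiable.

The formula is unsatisfiable.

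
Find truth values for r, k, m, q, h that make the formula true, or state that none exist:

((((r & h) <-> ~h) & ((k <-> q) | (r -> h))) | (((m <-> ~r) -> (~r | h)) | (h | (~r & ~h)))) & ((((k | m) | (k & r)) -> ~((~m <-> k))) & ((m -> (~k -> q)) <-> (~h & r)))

r = True, k = True, m = True, q = False, h = False

  (((r & h) <-> ~h) & ((k <-> q) | (r -> h))) | (((m <-> ~r) -> (~r | h)) | (h | (~r & ~h))) = True
    ((r & h) <-> ~h) & ((k <-> q) | (r -> h)) = False
      (r & h) <-> ~h = False
        r & h = False
        ~h = True
      (k <-> q) | (r -> h) = False
        k <-> q = False
        r -> h = False
    ((m <-> ~r) -> (~r | h)) | (h | (~r & ~h)) = True
      (m <-> ~r) -> (~r | h) = True
        m <-> ~r = False
          ~r = False
        ~r | h = False
          ~r = False
      h | (~r & ~h) = False
        ~r & ~h = False
          ~r = False
          ~h = True
  (((k | m) | (k & r)) -> ~((~m <-> k))) & ((m -> (~k -> q)) <-> (~h & r)) = True
    ((k | m) | (k & r)) -> ~((~m <-> k)) = True
      (k | m) | (k & r) = True
        k | m = True
        k & r = True
      ~((~m <-> k)) = True
        ~m <-> k = False
          ~m = False
    (m -> (~k -> q)) <-> (~h & r) = True
      m -> (~k -> q) = True
        ~k -> q = True
          ~k = False
      ~h & r = True
        ~h = True
Both conjuncts True, so the formula holds.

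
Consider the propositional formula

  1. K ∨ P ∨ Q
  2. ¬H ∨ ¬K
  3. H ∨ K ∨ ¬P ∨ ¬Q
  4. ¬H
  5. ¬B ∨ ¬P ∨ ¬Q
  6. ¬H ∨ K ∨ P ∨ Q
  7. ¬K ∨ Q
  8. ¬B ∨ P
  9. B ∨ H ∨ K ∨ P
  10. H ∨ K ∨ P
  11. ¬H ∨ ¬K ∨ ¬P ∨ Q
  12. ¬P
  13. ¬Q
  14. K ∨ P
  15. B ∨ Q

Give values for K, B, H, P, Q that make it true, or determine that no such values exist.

Unsatisfiable — no assignment works.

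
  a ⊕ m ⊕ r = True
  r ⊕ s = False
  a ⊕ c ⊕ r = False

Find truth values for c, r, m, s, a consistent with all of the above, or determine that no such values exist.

c: True; r: True; m: False; s: True; a: False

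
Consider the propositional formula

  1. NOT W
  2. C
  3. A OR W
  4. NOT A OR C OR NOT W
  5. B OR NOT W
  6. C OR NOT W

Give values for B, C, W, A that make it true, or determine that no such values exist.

Unit clause (NOT W) forces W = False.
Unit clause (C) forces C = True.
In (A OR W) only A is left, so A = True.
Set B = False.
Check each clause:
  (NOT W): NOT W holds.
  (C): C holds.
  (A OR W): A holds.
  (NOT A OR C OR NOT W): C holds.
  (B OR NOT W): NOT W holds.
  (C OR NOT W): C holds.
All clauses satisfied.

B = False, C = True, W = False, A = True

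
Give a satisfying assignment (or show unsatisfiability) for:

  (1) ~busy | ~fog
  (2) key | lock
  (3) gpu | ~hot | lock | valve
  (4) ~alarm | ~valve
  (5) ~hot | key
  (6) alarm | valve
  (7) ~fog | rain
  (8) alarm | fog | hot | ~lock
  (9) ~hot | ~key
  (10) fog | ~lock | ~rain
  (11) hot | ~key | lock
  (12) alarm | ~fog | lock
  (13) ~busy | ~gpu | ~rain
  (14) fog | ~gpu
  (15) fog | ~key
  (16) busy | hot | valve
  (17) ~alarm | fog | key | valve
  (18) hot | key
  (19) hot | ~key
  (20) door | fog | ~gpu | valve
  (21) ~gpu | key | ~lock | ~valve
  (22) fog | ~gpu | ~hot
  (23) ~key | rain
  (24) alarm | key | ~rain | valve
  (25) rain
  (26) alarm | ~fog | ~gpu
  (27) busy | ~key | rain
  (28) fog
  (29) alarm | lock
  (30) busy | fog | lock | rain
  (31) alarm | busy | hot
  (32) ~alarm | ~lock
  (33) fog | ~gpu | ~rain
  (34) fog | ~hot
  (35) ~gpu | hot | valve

Unsatisfiable — no assignment works.

Case hot = True:
  (~hot | key) forces key = True.
  Clause (~hot | ~key) is falsified — contradiction.
Case hot = False:
  (hot | key) forces key = True.
  Clause (hot | ~key) is falsified — contradiction.
Both cases fail, so the formula is unsatisfiable.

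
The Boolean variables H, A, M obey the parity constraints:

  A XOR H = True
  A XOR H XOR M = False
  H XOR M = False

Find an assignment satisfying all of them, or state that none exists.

H: True, A: False, M: True

A XOR H = F XOR T = True ✓
A XOR H XOR M = F XOR T XOR T = False ✓
H XOR M = T XOR T = False ✓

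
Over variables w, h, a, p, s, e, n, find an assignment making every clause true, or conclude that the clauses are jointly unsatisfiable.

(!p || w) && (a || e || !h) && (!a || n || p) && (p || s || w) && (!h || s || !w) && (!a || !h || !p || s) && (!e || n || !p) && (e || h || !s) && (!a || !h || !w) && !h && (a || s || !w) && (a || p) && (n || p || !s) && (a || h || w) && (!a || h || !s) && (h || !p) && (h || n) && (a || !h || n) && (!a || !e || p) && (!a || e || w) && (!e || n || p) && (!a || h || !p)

w: True; h: False; a: True; p: False; s: False; e: False; n: True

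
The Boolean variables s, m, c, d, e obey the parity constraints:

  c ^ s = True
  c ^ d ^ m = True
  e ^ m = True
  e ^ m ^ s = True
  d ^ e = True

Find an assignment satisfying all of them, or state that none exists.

s = False, m = False, c = True, d = False, e = True

c ^ s = T ^ F = True ✓
c ^ d ^ m = T ^ F ^ F = True ✓
e ^ m = T ^ F = True ✓
e ^ m ^ s = T ^ F ^ F = True ✓
d ^ e = F ^ T = True ✓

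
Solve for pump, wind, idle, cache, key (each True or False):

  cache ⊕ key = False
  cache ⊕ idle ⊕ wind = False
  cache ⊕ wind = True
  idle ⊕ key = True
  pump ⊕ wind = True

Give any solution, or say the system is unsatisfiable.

pump = False, wind = True, idle = True, cache = False, key = False

cache ⊕ key = F ⊕ F = False ✓
cache ⊕ idle ⊕ wind = F ⊕ T ⊕ T = False ✓
cache ⊕ wind = F ⊕ T = True ✓
idle ⊕ key = T ⊕ F = True ✓
pump ⊕ wind = F ⊕ T = True ✓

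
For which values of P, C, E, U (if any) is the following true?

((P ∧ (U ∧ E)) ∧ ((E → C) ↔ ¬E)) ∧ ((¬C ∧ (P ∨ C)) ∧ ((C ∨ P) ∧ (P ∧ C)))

The formula is unsatisfiable.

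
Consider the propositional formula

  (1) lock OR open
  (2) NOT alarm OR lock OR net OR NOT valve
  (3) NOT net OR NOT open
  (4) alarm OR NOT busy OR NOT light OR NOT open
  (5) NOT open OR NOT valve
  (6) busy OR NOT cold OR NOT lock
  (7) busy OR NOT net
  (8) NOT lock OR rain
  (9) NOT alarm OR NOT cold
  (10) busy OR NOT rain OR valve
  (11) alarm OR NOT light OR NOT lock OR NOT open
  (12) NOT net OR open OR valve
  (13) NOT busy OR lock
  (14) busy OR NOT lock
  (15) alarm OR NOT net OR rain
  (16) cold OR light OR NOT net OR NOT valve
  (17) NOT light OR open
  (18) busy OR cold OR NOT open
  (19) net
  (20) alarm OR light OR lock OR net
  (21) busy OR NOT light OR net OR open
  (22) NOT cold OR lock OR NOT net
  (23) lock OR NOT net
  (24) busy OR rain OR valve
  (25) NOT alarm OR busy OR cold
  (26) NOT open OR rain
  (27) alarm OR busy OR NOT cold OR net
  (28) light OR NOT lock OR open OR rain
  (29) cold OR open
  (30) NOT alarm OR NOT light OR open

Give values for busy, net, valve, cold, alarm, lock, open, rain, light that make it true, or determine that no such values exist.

busy = True, net = True, valve = True, cold = True, alarm = False, lock = True, open = False, rain = True, light = False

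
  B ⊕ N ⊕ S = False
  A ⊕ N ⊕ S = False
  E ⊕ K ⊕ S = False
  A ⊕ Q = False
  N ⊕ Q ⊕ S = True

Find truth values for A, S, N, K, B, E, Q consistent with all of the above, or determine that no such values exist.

Unsatisfiable

Adding constraints 2, 4, 5 mod 2: every variable appears an even number of times on the left, so the left side is 0.
But the right sides sum to 1 (mod 2). 0 ≠ 1 — the system is inconsistent.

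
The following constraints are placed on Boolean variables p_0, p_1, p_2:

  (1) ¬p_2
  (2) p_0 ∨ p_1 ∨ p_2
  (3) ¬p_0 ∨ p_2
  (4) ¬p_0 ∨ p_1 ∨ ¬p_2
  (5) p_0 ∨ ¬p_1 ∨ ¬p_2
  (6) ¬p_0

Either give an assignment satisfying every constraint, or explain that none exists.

Unit clause (¬p_2) forces p_2 = False.
In (¬p_0 ∨ p_2) only ¬p_0 is left, so p_0 = False.
In (p_0 ∨ p_1 ∨ p_2) only p_1 is left, so p_1 = True.
Check each clause:
  (¬p_2): ¬p_2 holds.
  (p_0 ∨ p_1 ∨ p_2): p_1 holds.
  (¬p_0 ∨ p_2): ¬p_0 holds.
  (¬p_0 ∨ p_1 ∨ ¬p_2): ¬p_0 holds.
  (p_0 ∨ ¬p_1 ∨ ¬p_2): ¬p_2 holds.
  (¬p_0): ¬p_0 holds.
All clauses satisfied.

p_0=F, p_1=T, p_2=F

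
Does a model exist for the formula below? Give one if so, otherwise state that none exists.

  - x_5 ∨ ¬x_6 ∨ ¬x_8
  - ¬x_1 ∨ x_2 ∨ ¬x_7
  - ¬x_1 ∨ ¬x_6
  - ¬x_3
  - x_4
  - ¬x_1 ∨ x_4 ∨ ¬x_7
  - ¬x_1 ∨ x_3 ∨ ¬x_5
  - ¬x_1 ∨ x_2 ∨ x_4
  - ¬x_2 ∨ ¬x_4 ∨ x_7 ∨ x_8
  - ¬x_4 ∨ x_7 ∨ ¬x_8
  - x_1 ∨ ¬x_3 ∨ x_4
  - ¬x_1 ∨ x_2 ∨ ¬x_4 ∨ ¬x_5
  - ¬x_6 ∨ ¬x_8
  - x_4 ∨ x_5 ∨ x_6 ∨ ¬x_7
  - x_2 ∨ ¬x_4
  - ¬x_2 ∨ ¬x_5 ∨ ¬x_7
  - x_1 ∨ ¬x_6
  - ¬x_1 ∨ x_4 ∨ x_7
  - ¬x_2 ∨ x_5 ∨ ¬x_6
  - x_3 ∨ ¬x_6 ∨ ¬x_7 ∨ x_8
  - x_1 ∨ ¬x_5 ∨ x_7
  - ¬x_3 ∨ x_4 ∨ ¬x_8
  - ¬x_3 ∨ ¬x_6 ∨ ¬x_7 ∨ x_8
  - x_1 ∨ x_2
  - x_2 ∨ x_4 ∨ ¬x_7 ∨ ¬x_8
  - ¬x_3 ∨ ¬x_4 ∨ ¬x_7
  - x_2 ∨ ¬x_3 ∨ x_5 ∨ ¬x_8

Unit clause (¬x_3) forces x_3 = False.
Unit clause (x_4) forces x_4 = True.
In (x_2 ∨ ¬x_4) only x_2 is left, so x_2 = True.
Set x_1 = True.
  then (¬x_1 ∨ ¬x_6) forces x_6 = False.
  then (¬x_1 ∨ x_3 ∨ ¬x_5) forces x_5 = False.
Try x_7 = False:
  (¬x_2 ∨ ¬x_4 ∨ x_7 ∨ x_8) forces x_8 = True.
  clause (¬x_4 ∨ x_7 ∨ ¬x_8) is falsified — backtrack.
So x_7 = True.
Set x_8 = True.
All clauses satisfied.

x_1=T; x_2=T; x_3=F; x_4=T; x_5=F; x_6=F; x_7=T; x_8=T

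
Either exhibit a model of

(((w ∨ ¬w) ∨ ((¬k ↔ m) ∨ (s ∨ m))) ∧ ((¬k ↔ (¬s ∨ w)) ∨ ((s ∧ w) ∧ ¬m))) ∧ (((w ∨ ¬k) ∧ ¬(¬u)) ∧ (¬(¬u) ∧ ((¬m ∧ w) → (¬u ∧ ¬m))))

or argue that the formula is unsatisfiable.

u = True, s = False, k = False, m = False, w = False

  ((w ∨ ¬w) ∨ ((¬k ↔ m) ∨ (s ∨ m))) ∧ ((¬k ↔ (¬s ∨ w)) ∨ ((s ∧ w) ∧ ¬m)) = True
    (w ∨ ¬w) ∨ ((¬k ↔ m) ∨ (s ∨ m)) = True
      w ∨ ¬w = True
        ¬w = True
      (¬k ↔ m) ∨ (s ∨ m) = False
        ¬k ↔ m = False
          ¬k = True
        s ∨ m = False
    (¬k ↔ (¬s ∨ w)) ∨ ((s ∧ w) ∧ ¬m) = True
      ¬k ↔ (¬s ∨ w) = True
        ¬k = True
        ¬s ∨ w = True
          ¬s = True
      (s ∧ w) ∧ ¬m = False
        s ∧ w = False
        ¬m = True
  ((w ∨ ¬k) ∧ ¬(¬u)) ∧ (¬(¬u) ∧ ((¬m ∧ w) → (¬u ∧ ¬m))) = True
    (w ∨ ¬k) ∧ ¬(¬u) = True
      w ∨ ¬k = True
        ¬k = True
      ¬(¬u) = True
        ¬u = False
    ¬(¬u) ∧ ((¬m ∧ w) → (¬u ∧ ¬m)) = True
      ¬(¬u) = True
        ¬u = False
      (¬m ∧ w) → (¬u ∧ ¬m) = True
        ¬m ∧ w = False
          ¬m = True
        ¬u ∧ ¬m = False
          ¬u = False
          ¬m = True
Both conjuncts True, so the formula holds.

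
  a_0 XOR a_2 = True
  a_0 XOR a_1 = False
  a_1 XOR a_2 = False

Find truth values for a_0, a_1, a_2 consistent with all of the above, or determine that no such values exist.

Adding constraints 1, 2, 3 mod 2: every variable appears an even number of times on the left, so the left side is 0.
But the right sides sum to 1 (mod 2). 0 ≠ 1 — the system is inconsistent.

The formula is unsatisfiable.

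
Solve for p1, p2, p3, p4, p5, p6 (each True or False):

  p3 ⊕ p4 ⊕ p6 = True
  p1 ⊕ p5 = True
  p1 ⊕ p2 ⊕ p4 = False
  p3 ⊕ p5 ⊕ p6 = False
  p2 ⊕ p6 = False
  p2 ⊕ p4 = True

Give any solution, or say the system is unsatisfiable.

p1 = True, p2 = False, p3 = False, p4 = True, p5 = False, p6 = False

p3 ⊕ p4 ⊕ p6 = F ⊕ T ⊕ F = True ✓
p1 ⊕ p5 = T ⊕ F = True ✓
p1 ⊕ p2 ⊕ p4 = T ⊕ F ⊕ T = False ✓
p3 ⊕ p5 ⊕ p6 = F ⊕ F ⊕ F = False ✓
p2 ⊕ p6 = F ⊕ F = False ✓
p2 ⊕ p4 = F ⊕ T = True ✓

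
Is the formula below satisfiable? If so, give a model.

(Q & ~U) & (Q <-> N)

U: False, Q: True, N: True

  Q & ~U = True
    ~U = True
  Q <-> N = True
Both conjuncts True, so the formula holds.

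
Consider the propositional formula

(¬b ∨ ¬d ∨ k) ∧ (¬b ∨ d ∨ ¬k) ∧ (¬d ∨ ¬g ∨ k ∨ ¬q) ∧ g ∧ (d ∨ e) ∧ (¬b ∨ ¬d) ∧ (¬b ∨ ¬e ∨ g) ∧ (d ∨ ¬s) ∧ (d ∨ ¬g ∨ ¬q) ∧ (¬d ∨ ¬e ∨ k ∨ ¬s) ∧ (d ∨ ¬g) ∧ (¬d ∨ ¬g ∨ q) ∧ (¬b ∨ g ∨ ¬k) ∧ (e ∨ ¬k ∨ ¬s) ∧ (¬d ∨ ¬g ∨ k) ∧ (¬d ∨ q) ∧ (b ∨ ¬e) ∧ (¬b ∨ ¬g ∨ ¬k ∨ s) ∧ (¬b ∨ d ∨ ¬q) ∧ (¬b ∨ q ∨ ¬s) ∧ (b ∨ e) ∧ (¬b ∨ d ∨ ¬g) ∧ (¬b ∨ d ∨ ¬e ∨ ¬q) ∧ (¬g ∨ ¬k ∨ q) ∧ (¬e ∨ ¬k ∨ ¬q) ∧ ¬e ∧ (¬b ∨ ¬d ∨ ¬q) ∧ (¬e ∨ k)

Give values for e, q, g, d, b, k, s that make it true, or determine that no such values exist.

Case e = True:
  Clause (¬e) is falsified — contradiction.
Case e = False:
  (g) forces g = True.
  (d ∨ e) forces d = True.
  (¬b ∨ ¬d) forces b = False.
  Clause (b ∨ e) is falsified — contradiction.
Both cases fail, so the formula is unsatisfiable.

Unsatisfiable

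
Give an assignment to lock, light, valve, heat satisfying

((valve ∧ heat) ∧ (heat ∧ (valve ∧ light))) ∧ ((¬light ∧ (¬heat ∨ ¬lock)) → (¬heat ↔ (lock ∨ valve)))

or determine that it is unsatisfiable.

lock = True, light = True, valve = True, heat = True

  (valve ∧ heat) ∧ (heat ∧ (valve ∧ light)) = True
    valve ∧ heat = True
    heat ∧ (valve ∧ light) = True
      valve ∧ light = True
  (¬light ∧ (¬heat ∨ ¬lock)) → (¬heat ↔ (lock ∨ valve)) = True
    ¬light ∧ (¬heat ∨ ¬lock) = False
      ¬light = False
      ¬heat ∨ ¬lock = False
        ¬heat = False
        ¬lock = False
    ¬heat ↔ (lock ∨ valve) = False
      ¬heat = False
      lock ∨ valve = True
Both conjuncts True, so the formula holds.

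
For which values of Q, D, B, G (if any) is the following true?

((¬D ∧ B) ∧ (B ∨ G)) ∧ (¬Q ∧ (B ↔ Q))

The formula is unsatisfiable.

Case B = True: the formula simplifies to ¬D ∧ (¬Q ∧ Q).
  Q = True: the conjunct ¬Q is False.
  Q = False: the conjunct Q is False.
Case B = False: the conjunct B is False.
Both cases fail — unsatisfiable.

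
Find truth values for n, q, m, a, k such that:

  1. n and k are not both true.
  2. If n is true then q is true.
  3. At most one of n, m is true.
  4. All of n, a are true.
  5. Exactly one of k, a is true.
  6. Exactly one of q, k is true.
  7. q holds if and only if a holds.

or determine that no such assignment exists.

n: True, q: True, m: False, a: True, k: False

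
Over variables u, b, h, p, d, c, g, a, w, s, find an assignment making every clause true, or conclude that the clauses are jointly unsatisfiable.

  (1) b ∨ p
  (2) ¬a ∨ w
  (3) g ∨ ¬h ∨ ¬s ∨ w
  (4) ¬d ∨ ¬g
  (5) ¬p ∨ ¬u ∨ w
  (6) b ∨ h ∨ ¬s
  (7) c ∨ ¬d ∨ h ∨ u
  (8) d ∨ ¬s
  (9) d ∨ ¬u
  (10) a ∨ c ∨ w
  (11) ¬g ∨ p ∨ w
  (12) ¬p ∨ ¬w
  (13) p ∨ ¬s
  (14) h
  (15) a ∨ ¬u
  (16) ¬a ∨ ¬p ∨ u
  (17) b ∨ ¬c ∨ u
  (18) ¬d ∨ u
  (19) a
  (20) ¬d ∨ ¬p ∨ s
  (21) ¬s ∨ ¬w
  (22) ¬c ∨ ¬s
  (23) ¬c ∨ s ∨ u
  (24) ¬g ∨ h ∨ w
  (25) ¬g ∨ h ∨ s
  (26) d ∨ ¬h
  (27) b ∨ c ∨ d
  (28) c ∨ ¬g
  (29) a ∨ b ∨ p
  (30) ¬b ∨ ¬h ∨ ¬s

u=T, b=T, h=T, p=F, d=T, c=T, g=F, a=T, w=T, s=F

Unit clause (h) forces h = True.
Unit clause (a) forces a = True.
In (d ∨ ¬h) only d is left, so d = True.
In (¬a ∨ w) only w is left, so w = True.
In (¬d ∨ ¬g) only ¬g is left, so g = False.
In (¬p ∨ ¬w) only ¬p is left, so p = False.
In (p ∨ ¬s) only ¬s is left, so s = False.
In (¬d ∨ u) only u is left, so u = True.
In (b ∨ p) only b is left, so b = True.
Set c = True.
All clauses satisfied.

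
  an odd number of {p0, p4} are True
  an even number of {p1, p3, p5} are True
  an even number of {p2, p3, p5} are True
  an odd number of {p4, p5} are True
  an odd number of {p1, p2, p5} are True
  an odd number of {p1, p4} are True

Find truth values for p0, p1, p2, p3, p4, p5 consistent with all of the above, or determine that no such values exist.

p0: True, p1: True, p2: True, p3: False, p4: False, p5: True

{p0, p4}: 1 true → odd ✓
{p1, p3, p5}: 2 true → even ✓
{p2, p3, p5}: 2 true → even ✓
{p4, p5}: 1 true → odd ✓
{p1, p2, p5}: 3 true → odd ✓
{p1, p4}: 1 true → odd ✓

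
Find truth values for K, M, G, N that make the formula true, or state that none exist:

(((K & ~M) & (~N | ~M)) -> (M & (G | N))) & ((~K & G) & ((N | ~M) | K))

K = False, M = False, G = True, N = False

  ((K & ~M) & (~N | ~M)) -> (M & (G | N)) = True
    (K & ~M) & (~N | ~M) = False
      K & ~M = False
        ~M = True
      ~N | ~M = True
        ~N = True
        ~M = True
    M & (G | N) = False
      G | N = True
  (~K & G) & ((N | ~M) | K) = True
    ~K & G = True
      ~K = True
    (N | ~M) | K = True
      N | ~M = True
        ~M = True
Both conjuncts True, so the formula holds.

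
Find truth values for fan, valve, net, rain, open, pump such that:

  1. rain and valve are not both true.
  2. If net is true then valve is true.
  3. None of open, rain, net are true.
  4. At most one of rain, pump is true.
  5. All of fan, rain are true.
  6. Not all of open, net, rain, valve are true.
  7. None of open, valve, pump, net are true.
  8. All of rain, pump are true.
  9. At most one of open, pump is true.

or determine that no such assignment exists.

Case rain = True:
  Constraint (3) is violated (rain=T) — contradiction.
Case rain = False:
  Constraint (5) is violated (rain=F) — contradiction.
Both cases fail — unsatisfiable.

The formula is unsatisfiable.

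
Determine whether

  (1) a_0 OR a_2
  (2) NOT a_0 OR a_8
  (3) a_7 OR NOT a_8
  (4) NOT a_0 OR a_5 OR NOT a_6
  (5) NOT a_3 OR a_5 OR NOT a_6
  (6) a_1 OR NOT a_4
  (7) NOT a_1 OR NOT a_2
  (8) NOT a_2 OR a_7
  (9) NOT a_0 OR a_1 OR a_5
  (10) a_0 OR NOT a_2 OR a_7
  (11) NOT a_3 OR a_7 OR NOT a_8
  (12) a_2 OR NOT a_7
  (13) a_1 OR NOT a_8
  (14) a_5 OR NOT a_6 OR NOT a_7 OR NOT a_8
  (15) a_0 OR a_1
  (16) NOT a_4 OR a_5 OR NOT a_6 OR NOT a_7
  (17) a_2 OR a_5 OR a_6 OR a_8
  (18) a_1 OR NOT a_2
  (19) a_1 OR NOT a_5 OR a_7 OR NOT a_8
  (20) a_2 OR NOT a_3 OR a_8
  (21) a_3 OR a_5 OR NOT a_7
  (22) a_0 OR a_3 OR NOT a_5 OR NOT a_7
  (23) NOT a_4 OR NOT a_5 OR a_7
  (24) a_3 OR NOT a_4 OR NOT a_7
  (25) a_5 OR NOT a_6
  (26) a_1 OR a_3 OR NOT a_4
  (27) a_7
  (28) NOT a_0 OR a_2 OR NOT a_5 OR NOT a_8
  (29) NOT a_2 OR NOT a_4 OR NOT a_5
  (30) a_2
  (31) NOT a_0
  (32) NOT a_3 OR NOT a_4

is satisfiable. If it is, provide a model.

No satisfying assignment exists.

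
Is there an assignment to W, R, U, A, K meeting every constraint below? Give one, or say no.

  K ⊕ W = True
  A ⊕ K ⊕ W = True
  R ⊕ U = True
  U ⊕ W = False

W: False; R: True; U: False; A: False; K: True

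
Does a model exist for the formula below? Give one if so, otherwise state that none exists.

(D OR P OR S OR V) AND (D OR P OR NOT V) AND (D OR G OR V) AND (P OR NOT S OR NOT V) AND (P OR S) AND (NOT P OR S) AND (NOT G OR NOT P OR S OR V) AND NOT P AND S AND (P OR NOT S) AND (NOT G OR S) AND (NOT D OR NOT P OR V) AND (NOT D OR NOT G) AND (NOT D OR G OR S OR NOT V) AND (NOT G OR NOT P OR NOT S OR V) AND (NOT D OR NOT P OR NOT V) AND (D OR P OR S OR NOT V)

Case S = True:
  (NOT P) forces P = False.
  Clause (P OR NOT S) is falsified — contradiction.
Case S = False:
  Clause (S) is falsified — contradiction.
Both cases fail, so the formula is unsatisfiable.

The formula is unsatisfiable.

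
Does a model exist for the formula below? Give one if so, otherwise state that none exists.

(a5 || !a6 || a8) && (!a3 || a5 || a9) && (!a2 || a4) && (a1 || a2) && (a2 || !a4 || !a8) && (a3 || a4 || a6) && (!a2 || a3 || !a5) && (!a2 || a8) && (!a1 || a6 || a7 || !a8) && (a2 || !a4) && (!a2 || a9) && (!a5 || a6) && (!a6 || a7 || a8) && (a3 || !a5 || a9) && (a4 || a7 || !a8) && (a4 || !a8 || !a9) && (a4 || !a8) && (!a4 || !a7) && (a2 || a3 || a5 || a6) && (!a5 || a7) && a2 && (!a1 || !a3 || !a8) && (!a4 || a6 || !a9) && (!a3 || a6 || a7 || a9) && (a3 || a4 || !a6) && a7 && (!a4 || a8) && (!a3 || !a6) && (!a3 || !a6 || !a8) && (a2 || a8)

The formula is unsatisfiable.

Case a7 = True:
  (!a4 || !a7) forces a4 = False.
  (!a2 || a4) forces a2 = False.
  Clause (a2) is falsified — contradiction.
Case a7 = False:
  Clause (a7) is falsified — contradiction.
Both cases fail, so the formula is unsatisfiable.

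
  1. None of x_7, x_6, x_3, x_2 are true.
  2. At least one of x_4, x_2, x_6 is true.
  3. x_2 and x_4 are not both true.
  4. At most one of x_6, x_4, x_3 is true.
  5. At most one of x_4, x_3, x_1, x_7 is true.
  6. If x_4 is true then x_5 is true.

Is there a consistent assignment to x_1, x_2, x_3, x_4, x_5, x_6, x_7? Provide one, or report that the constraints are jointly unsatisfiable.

x_1=F, x_2=F, x_3=F, x_4=T, x_5=T, x_6=F, x_7=F

  (1) {x_7, x_6, x_3, x_2}: 0 true — none ✓
  (2) {x_4, x_2, x_6}: 1 true — at least one ✓
  (3) x_2=F, x_4=T — not both ✓
  (4) {x_6, x_4, x_3}: 1 true — at most one ✓
  (5) {x_4, x_3, x_1, x_7}: 1 true — at most one ✓
  (6) x_4=T ⇒ x_5: T ✓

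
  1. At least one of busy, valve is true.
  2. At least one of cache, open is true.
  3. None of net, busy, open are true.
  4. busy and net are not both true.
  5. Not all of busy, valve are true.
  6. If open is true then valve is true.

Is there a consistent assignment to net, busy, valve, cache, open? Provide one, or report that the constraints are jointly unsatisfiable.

net = False, busy = False, valve = True, cache = True, open = False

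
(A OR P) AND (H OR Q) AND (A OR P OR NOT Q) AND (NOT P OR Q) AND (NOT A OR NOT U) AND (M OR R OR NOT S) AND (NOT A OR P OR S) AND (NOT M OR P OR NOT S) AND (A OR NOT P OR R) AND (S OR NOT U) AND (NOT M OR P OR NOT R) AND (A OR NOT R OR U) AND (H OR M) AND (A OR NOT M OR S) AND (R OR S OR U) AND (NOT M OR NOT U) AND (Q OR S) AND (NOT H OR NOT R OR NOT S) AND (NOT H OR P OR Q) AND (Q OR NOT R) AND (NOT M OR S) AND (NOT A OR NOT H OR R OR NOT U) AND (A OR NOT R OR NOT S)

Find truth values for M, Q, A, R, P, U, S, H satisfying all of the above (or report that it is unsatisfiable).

M = True, Q = True, A = True, R = False, P = True, U = False, S = True, H = True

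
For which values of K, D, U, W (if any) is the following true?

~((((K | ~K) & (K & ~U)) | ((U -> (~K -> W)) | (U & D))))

K: False, D: False, U: True, W: False

  ~((((K | ~K) & (K & ~U)) | ((U -> (~K -> W)) | (U & D)))) = True
    ((K | ~K) & (K & ~U)) | ((U -> (~K -> W)) | (U & D)) = False
      (K | ~K) & (K & ~U) = False
        K | ~K = True
          ~K = True
        K & ~U = False
          ~U = False
      (U -> (~K -> W)) | (U & D) = False
        U -> (~K -> W) = False
          ~K -> W = False
            ~K = True
        U & D = False
The formula evaluates to True.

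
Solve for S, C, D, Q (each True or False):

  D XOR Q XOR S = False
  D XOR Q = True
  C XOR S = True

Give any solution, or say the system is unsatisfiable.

S: True; C: False; D: True; Q: False

D XOR Q XOR S = T XOR F XOR T = False ✓
D XOR Q = T XOR F = True ✓
C XOR S = F XOR T = True ✓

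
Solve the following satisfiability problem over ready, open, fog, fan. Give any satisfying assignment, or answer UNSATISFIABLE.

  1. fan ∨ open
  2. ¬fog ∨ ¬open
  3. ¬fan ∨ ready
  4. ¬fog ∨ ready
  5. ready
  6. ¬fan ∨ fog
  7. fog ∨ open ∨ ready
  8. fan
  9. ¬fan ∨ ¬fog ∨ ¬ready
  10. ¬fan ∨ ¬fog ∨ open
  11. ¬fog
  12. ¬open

Case ready = True:
  (fan) forces fan = True.
  (¬fan ∨ fog) forces fog = True.
  Clause (¬fan ∨ ¬fog ∨ ¬ready) is falsified — contradiction.
Case ready = False:
  Clause (ready) is falsified — contradiction.
Both cases fail, so the formula is unsatisfiable.

Unsatisfiable — no assignment works.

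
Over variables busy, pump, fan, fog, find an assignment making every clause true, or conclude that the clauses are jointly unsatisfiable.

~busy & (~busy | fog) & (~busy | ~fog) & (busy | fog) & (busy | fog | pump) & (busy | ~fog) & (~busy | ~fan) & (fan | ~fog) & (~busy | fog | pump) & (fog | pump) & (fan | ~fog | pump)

The formula is unsatisfiable.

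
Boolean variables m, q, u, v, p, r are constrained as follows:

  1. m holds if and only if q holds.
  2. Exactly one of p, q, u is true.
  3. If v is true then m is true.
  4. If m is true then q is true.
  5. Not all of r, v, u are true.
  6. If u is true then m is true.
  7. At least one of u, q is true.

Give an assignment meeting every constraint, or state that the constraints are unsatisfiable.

m=T, q=T, u=F, v=T, p=F, r=F

  (1) m=T, q=T — same ✓
  (2) {p, q, u}: 1 true — exactly one ✓
  (3) v=T ⇒ m: T ✓
  (4) m=T ⇒ q: T ✓
  (5) {r, v, u}: 1/3 true — not all ✓
  (6) u=F ⇒ m: vacuous ✓
  (7) {u, q}: 1 true — at least one ✓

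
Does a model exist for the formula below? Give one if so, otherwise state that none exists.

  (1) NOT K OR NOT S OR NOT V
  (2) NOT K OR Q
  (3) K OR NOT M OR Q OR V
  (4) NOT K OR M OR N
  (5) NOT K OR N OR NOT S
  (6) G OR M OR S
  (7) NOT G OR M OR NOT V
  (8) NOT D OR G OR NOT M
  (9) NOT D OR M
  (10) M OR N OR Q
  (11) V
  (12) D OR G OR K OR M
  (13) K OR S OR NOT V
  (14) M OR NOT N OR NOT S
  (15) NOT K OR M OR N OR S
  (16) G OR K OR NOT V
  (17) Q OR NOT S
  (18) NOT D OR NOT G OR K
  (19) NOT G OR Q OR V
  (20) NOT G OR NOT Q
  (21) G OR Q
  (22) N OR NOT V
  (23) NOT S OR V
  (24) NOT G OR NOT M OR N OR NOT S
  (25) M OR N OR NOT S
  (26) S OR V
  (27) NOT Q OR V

Unit clause (V) forces V = True.
In (N OR NOT V) only N is left, so N = True.
Set G = False.
  then (G OR K OR NOT V) forces K = True.
  then (G OR Q) forces Q = True.
  then (NOT K OR NOT S OR NOT V) forces S = False.
  then (G OR M OR S) forces M = True.
  then (NOT D OR G OR NOT M) forces D = False.
All clauses satisfied.

G=F, K=T, D=F, Q=T, S=F, V=T, N=T, M=T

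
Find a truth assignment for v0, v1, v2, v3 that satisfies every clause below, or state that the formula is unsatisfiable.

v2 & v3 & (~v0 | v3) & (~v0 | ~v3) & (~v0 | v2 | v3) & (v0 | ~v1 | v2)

v0 = False, v1 = True, v2 = True, v3 = True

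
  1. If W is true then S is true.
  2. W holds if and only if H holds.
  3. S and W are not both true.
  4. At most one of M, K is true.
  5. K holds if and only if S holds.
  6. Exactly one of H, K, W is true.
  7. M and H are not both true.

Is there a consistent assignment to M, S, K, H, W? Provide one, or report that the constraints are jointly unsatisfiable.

M = False; S = True; K = True; H = False; W = False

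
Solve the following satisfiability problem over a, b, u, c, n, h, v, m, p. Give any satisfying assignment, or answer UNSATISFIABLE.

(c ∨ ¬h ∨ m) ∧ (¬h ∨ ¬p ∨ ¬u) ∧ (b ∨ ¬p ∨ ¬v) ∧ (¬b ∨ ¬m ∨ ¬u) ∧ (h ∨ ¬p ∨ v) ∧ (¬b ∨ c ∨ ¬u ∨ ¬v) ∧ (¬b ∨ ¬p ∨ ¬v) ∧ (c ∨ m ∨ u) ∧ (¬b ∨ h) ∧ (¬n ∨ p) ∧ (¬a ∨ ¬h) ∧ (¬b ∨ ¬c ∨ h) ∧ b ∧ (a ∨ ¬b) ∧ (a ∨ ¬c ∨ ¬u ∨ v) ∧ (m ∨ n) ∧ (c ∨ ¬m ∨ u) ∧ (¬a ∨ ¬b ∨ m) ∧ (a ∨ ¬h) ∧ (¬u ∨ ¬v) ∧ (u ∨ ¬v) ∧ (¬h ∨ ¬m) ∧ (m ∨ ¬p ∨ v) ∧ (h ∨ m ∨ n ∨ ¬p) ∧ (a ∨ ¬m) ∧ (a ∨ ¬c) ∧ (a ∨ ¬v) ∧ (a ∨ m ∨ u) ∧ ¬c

Case b = True:
  (¬b ∨ h) forces h = True.
  (¬a ∨ ¬h) forces a = False.
  Clause (a ∨ ¬b) is falsified — contradiction.
Case b = False:
  Clause (b) is falsified — contradiction.
Both cases fail, so the formula is unsatisfiable.

The formula is unsatisfiable.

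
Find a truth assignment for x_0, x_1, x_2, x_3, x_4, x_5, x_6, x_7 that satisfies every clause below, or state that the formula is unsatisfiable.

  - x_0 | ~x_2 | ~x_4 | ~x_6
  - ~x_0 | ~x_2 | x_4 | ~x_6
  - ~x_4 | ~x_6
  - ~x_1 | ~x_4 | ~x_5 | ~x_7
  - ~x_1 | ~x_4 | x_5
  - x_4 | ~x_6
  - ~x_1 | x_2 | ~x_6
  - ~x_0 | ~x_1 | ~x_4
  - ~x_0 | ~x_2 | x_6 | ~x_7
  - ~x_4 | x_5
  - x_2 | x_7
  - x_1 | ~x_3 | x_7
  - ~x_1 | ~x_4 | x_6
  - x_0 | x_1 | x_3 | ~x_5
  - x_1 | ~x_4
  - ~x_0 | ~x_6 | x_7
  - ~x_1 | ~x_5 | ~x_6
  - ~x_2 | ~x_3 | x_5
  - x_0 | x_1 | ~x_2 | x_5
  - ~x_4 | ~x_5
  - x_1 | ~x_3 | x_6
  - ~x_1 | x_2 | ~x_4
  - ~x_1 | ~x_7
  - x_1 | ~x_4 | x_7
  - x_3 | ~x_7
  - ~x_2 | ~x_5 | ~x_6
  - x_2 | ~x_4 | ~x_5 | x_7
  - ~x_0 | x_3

x_0 = True, x_1 = True, x_2 = True, x_3 = True, x_4 = False, x_5 = True, x_6 = False, x_7 = False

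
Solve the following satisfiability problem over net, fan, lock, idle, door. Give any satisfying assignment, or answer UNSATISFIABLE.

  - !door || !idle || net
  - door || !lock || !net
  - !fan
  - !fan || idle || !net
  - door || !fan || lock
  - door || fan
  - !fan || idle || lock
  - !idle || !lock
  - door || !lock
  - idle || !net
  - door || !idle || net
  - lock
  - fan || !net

Unit clause (!fan) forces fan = False.
In (door || fan) only door is left, so door = True.
Unit clause (lock) forces lock = True.
In (fan || !net) only !net is left, so net = False.
In (!door || !idle || net) only !idle is left, so idle = False.
All clauses satisfied.

net=F, fan=F, lock=T, idle=F, door=T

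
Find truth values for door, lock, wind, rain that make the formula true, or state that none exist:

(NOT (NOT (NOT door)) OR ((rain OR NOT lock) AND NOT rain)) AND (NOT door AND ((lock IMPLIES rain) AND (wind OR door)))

door = False; lock = False; wind = True; rain = True

  NOT (NOT (NOT door)) OR ((rain OR NOT lock) AND NOT rain) = True
    NOT (NOT (NOT door)) = True
      NOT (NOT door) = False
        NOT door = True
    (rain OR NOT lock) AND NOT rain = False
      rain OR NOT lock = True
        NOT lock = True
      NOT rain = False
  NOT door AND ((lock IMPLIES rain) AND (wind OR door)) = True
    NOT door = True
    (lock IMPLIES rain) AND (wind OR door) = True
      lock IMPLIES rain = True
      wind OR door = True
Both conjuncts True, so the formula holds.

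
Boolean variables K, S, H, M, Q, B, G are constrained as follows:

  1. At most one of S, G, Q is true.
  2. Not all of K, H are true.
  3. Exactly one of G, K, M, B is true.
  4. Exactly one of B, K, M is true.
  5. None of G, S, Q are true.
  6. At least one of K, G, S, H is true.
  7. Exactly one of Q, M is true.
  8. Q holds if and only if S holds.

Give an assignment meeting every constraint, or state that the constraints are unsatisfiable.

K: False; S: False; H: True; M: True; Q: False; B: False; G: False

  (1) {S, G, Q}: 0 true — at most one ✓
  (2) {K, H}: 1/2 true — not all ✓
  (3) {G, K, M, B}: 1 true — exactly one ✓
  (4) {B, K, M}: 1 true — exactly one ✓
  (5) {G, S, Q}: 0 true — none ✓
  (6) {K, G, S, H}: 1 true — at least one ✓
  (7) {Q, M}: 1 true — exactly one ✓
  (8) Q=F, S=F — same ✓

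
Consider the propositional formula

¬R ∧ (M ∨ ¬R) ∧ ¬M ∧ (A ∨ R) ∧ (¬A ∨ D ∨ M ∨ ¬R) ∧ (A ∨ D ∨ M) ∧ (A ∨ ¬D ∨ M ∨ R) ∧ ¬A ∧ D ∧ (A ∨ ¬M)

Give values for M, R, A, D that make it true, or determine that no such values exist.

Case A = True:
  Clause (¬A) is falsified — contradiction.
Case A = False:
  (¬R) forces R = False.
  Clause (A ∨ R) is falsified — contradiction.
Both cases fail, so the formula is unsatisfiable.

Unsatisfiable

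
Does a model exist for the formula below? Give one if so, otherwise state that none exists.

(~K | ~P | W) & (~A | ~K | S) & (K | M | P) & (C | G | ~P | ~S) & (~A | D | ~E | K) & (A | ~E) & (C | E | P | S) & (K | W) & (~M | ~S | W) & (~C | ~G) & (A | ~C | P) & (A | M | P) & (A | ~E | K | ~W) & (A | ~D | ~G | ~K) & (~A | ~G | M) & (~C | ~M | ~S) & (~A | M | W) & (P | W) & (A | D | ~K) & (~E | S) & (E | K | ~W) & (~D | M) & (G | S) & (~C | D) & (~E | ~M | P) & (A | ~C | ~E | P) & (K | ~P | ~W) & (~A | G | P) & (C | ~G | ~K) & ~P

Unit clause (~P) forces P = False.
In (P | W) only W is left, so W = True.
Try K = False:
  (K | M | P) forces M = True.
  (E | K | ~W) forces E = True.
  clause (~E | ~M | P) is falsified — backtrack.
So K = True.
Try A = True:
  (~A | ~K | S) forces S = True.
  (~A | G | P) forces G = True.
  (~C | ~G) forces C = False.
  clause (C | ~G | ~K) is falsified — backtrack.
So A = False.
  then (A | ~E) forces E = False.
  then (A | ~C | P) forces C = False.
  then (A | M | P) forces M = True.
  then (A | D | ~K) forces D = True.
  then (C | ~G | ~K) forces G = False.
  then (C | E | P | S) forces S = True.
All clauses satisfied.

K: True, P: False, W: True, A: False, G: False, E: False, C: False, S: True, M: True, D: True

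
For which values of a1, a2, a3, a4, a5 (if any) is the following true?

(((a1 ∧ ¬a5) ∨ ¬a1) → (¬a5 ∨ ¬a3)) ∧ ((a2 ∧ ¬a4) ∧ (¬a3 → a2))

a1 = True; a2 = True; a3 = True; a4 = False; a5 = False

  ((a1 ∧ ¬a5) ∨ ¬a1) → (¬a5 ∨ ¬a3) = True
    (a1 ∧ ¬a5) ∨ ¬a1 = True
      a1 ∧ ¬a5 = True
        ¬a5 = True
      ¬a1 = False
    ¬a5 ∨ ¬a3 = True
      ¬a5 = True
      ¬a3 = False
  (a2 ∧ ¬a4) ∧ (¬a3 → a2) = True
    a2 ∧ ¬a4 = True
      ¬a4 = True
    ¬a3 → a2 = True
      ¬a3 = False
Both conjuncts True, so the formula holds.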